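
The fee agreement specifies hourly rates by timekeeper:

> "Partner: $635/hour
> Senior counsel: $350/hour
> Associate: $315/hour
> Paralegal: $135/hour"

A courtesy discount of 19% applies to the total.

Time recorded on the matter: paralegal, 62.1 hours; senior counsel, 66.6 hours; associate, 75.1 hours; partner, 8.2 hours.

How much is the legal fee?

$49,051.17

Partner: 8.2 × $635 = $5,207.00
Senior counsel: 66.6 × $350 = $23,310.00
Associate: 75.1 × $315 = $23,656.50
Paralegal: 62.1 × $135 = $8,383.50
Subtotal: $60,557.00
Less 19% discount: −$11,505.83
Total: $60,557.00 − $11,505.83 = $49,051.17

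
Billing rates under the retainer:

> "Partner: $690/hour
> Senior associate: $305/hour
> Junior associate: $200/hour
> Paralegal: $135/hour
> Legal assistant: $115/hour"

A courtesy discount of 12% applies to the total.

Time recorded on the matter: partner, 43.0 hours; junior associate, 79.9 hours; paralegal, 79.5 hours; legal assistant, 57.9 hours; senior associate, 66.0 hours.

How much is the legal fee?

Partner: 43.0 × $690 = $29,670.00
Senior associate: 66.0 × $305 = $20,130.00
Junior associate: 79.9 × $200 = $15,980.00
Paralegal: 79.5 × $135 = $10,732.50
Legal assistant: 57.9 × $115 = $6,658.50
Subtotal: $83,171.00
Less 12% discount: −$9,980.52
Total: $83,171.00 − $9,980.52 = $73,190.48

$73,190.48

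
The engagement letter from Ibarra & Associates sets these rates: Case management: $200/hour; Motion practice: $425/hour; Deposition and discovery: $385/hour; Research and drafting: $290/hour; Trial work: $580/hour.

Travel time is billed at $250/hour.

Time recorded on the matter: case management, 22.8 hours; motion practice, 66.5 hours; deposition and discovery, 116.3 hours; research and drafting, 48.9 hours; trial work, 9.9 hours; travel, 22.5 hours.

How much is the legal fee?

$103,146.00

Case management: 22.8 × $200 = $4,560.00
Motion practice: 66.5 × $425 = $28,262.50
Deposition and discovery: 116.3 × $385 = $44,775.50
Research and drafting: 48.9 × $290 = $14,181.00
Trial work: 9.9 × $580 = $5,742.00
Subtotal: $4,560.00 + $28,262.50 + $44,775.50 + $14,181.00 + $5,742.00 = $97,521.00
Travel: 22.5 × $250 = $5,625.00
Total: $97,521.00 + $5,625.00 = $103,146.00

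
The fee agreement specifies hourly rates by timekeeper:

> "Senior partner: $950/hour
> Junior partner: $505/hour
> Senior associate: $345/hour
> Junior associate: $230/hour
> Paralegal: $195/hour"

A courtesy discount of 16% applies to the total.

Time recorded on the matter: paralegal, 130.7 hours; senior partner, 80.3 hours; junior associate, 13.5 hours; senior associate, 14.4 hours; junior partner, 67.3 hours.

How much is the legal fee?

Senior partner: 80.3 × $950 = $76,285.00
Junior partner: 67.3 × $505 = $33,986.50
Senior associate: 14.4 × $345 = $4,968.00
Junior associate: 13.5 × $230 = $3,105.00
Paralegal: 130.7 × $195 = $25,486.50
Subtotal: $143,831.00
Less 16% discount: −$23,012.96
Total: $143,831.00 − $23,012.96 = $120,818.04

$120,818.04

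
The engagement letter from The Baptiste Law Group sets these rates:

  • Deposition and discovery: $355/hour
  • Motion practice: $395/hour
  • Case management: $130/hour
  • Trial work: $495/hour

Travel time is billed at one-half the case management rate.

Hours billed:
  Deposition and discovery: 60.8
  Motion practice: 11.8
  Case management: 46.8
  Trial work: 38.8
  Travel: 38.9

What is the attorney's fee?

$54,063.50

Deposition and discovery: 60.8 × $355 = $21,584.00
Motion practice: 11.8 × $395 = $4,661.00
Case management: 46.8 × $130 = $6,084.00
Trial work: 38.8 × $495 = $19,206.00
Subtotal: $21,584.00 + $4,661.00 + $6,084.00 + $19,206.00 = $51,535.00
Travel: 38.9 × ($130 ÷ 2) = 38.9 × $65.00 = $2,528.50
Total: $51,535.00 + $2,528.50 = $54,063.50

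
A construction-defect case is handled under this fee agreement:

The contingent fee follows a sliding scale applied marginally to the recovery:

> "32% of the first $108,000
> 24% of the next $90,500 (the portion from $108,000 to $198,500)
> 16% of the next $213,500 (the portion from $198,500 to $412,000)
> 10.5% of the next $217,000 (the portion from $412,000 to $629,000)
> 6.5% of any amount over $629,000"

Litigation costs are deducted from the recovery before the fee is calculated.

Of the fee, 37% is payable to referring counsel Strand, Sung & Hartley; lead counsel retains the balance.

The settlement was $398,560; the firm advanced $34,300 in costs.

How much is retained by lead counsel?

Fee base (net of costs): $398,560 − $34,300 = $364,260
First $108,000 at 32% = $34,560.00
Next $90,500 at 24% = $21,720.00
Remaining $165,760 at 16% = $26,521.60
Fee: $34,560.00 + $21,720.00 + $26,521.60 = $82,801.60
Referral share: 37% of $82,801.60 = $30,636.59; lead counsel retains $82,801.60 − $30,636.59 = $52,165.01.

$52,165.01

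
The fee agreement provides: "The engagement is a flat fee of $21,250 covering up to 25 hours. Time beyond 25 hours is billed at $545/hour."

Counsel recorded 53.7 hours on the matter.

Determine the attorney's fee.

$36,891.50

Flat fee: $21,250.00
Excess hours: 53.7 − 25 = 28.7
Overrun: 28.7 × $545 = $15,641.50
Total: $21,250.00 + $15,641.50 = $36,891.50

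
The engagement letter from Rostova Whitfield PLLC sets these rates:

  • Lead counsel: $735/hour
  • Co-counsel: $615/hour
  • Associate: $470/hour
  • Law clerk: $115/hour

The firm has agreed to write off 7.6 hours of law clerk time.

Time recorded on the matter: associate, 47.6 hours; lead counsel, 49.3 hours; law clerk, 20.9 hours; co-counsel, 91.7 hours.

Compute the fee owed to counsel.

Lead counsel: 49.3 × $735 = $36,235.50
Co-counsel: 91.7 × $615 = $56,395.50
Associate: 47.6 × $470 = $22,372.00
Law clerk: 20.9 × $115 = $2,403.50
Subtotal: $117,406.50
Write-off: 7.6 × $115 = $874.00
Total: $117,406.50 − $874.00 = $116,532.50

$116,532.50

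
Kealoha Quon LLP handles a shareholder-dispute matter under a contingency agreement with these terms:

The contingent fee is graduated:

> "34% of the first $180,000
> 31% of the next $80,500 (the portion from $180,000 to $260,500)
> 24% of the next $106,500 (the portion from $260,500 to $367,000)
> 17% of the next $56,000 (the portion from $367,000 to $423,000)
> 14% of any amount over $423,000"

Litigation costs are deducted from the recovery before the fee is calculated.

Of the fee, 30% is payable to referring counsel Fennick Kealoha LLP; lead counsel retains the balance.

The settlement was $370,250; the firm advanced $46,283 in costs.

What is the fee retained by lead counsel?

Fee base (net of costs): $370,250 − $46,283 = $323,967
First $180,000 at 34% = $61,200.00
Next $80,500 at 31% = $24,955.00
Remaining $63,467 at 24% = $15,232.08
Fee: $61,200.00 + $24,955.00 + $15,232.08 = $101,387.08
Referral share: 30% of $101,387.08 = $30,416.12; lead counsel retains $101,387.08 − $30,416.12 = $70,970.96.

$70,970.96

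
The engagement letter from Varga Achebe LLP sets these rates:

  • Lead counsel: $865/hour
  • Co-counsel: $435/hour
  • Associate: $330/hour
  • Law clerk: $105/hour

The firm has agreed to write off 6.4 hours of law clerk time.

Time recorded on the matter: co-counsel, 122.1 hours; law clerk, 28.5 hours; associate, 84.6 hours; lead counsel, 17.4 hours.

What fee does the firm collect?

Lead counsel: 17.4 × $865 = $15,051.00
Co-counsel: 122.1 × $435 = $53,113.50
Associate: 84.6 × $330 = $27,918.00
Law clerk: 28.5 × $105 = $2,992.50
Subtotal: $99,075.00
Write-off: 6.4 × $105 = $672.00
Total: $99,075.00 − $672.00 = $98,403.00

$98,403.00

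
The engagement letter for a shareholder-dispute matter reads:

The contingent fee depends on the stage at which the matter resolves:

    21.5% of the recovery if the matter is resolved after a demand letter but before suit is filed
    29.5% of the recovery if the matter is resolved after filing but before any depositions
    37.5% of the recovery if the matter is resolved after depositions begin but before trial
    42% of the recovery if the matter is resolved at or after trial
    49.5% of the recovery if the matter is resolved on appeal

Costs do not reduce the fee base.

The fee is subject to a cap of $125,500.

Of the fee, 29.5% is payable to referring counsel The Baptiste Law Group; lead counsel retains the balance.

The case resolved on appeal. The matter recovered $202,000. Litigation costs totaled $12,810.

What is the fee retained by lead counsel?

$70,492.95

Fee base is the gross recovery, $202,000; costs are reimbursed separately.
The matter resolved on appeal, so the 49.5% rate applies.
$202,000 × 49.5% = $99,990.00
$99,990.00 is under the $125,500 cap.
Referral share: 29.5% of $99,990.00 = $29,497.05; lead counsel retains $99,990.00 − $29,497.05 = $70,492.95.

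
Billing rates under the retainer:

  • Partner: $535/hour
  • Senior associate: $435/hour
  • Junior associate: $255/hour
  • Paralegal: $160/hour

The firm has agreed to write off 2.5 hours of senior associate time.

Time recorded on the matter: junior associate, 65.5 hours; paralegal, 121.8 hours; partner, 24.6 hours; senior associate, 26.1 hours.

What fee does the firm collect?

Partner: 24.6 × $535 = $13,161.00
Senior associate: 26.1 × $435 = $11,353.50
Junior associate: 65.5 × $255 = $16,702.50
Paralegal: 121.8 × $160 = $19,488.00
Subtotal: $60,705.00
Write-off: 2.5 × $435 = $1,087.50
Total: $60,705.00 − $1,087.50 = $59,617.50

$59,617.50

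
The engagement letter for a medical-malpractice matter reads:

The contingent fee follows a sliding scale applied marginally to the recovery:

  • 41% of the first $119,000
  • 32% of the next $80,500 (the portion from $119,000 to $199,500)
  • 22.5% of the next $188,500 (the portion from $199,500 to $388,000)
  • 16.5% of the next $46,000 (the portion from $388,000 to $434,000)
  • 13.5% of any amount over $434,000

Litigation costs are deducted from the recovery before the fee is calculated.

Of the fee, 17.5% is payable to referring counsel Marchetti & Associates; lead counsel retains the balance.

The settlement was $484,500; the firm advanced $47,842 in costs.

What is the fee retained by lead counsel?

$103,051.85

Fee base (net of costs): $484,500 − $47,842 = $436,658
First $119,000 at 41% = $48,790.00
Next $80,500 at 32% = $25,760.00
Next $188,500 at 22.5% = $42,412.50
Next $46,000 at 16.5% = $7,590.00
Remaining $2,658 at 13.5% = $358.83
Fee: $48,790.00 + $25,760.00 + $42,412.50 + $7,590.00 + $358.83 = $124,911.33
Referral share: 17.5% of $124,911.33 = $21,859.48; lead counsel retains $124,911.33 − $21,859.48 = $103,051.85.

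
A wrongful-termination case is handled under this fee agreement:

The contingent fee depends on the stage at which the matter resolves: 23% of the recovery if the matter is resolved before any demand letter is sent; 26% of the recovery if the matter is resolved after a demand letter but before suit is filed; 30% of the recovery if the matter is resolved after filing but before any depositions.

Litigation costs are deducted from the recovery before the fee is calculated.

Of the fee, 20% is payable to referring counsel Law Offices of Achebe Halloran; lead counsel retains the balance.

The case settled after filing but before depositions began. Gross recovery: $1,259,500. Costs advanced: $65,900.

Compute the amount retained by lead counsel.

$286,464.00

Fee base (net of costs): $1,259,500 − $65,900 = $1,193,600
The matter settled after filing but before depositions began, so the 30% rate applies.
$1,193,600 × 30% = $358,080.00
Referral share: 20% of $358,080.00 = $71,616.00; lead counsel retains $358,080.00 − $71,616.00 = $286,464.00.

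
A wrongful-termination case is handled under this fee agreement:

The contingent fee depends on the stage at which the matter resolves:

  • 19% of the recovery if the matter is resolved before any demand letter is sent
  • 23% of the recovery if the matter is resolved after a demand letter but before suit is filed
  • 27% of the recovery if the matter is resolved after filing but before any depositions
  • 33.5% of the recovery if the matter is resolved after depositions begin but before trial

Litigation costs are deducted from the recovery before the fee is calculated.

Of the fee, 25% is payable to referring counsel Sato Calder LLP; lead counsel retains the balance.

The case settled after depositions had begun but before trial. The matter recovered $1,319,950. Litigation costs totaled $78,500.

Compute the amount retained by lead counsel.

Fee base (net of costs): $1,319,950 − $78,500 = $1,241,450
The matter settled after depositions had begun but before trial, so the 33.5% rate applies.
$1,241,450 × 33.5% = $415,885.75
Referral share: 25% of $415,885.75 = $103,971.44; lead counsel retains $415,885.75 − $103,971.44 = $311,914.31.

$311,914.31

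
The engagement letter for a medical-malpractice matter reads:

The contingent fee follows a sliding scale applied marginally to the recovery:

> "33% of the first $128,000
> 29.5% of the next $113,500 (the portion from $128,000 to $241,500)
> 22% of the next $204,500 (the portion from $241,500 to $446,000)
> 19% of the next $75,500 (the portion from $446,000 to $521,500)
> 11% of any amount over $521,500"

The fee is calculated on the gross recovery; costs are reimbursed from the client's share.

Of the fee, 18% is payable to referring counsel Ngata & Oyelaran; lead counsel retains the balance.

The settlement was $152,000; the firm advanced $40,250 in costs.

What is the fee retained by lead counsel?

$40,442.40

Fee base is the gross recovery, $152,000; costs are reimbursed separately.
First $128,000 at 33% = $42,240.00
Remaining $24,000 at 29.5% = $7,080.00
Fee: $42,240.00 + $7,080.00 = $49,320.00
Referral share: 18% of $49,320.00 = $8,877.60; lead counsel retains $49,320.00 − $8,877.60 = $40,442.40.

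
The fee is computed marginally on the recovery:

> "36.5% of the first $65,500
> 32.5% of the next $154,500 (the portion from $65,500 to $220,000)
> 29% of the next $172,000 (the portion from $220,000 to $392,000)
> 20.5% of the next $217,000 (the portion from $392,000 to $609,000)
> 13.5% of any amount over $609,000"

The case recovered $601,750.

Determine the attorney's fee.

$166,998.75

First $65,500 at 36.5% = $23,907.50
Next $154,500 at 32.5% = $50,212.50
Next $172,000 at 29% = $49,880.00
Remaining $209,750 at 20.5% = $42,998.75
Fee: $23,907.50 + $50,212.50 + $49,880.00 + $42,998.75 = $166,998.75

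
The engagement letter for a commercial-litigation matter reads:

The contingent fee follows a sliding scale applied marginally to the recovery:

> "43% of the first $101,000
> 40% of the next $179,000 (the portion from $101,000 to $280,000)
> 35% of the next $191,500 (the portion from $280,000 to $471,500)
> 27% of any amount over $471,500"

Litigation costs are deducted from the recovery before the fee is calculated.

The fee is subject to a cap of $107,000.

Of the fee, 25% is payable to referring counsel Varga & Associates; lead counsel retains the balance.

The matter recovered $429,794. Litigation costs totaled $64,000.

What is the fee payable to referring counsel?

Fee base (net of costs): $429,794 − $64,000 = $365,794
First $101,000 at 43% = $43,430.00
Next $179,000 at 40% = $71,600.00
Remaining $85,794 at 35% = $30,027.90
Fee: $43,430.00 + $71,600.00 + $30,027.90 = $145,057.90
$145,057.90 exceeds the $107,000 cap, so the fee is capped at $107,000.00.
Referral share: 25% of $107,000.00 = $26,750.00; lead counsel retains $107,000.00 − $26,750.00 = $80,250.00.

$26,750.00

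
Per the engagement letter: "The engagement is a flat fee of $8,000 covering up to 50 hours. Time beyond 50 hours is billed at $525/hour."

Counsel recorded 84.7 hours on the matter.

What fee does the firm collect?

Flat fee: $8,000.00
Excess hours: 84.7 − 50 = 34.7
Overrun: 34.7 × $525 = $18,217.50
Total: $8,000.00 + $18,217.50 = $26,217.50

$26,217.50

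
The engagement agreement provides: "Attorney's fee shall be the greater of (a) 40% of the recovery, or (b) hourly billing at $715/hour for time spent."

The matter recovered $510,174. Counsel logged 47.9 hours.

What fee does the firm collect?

(a) 40% of $510,174 = $204,069.60
(b) 47.9 × $715 = $34,248.50
The greater is (a): $204,069.60.

$204,069.60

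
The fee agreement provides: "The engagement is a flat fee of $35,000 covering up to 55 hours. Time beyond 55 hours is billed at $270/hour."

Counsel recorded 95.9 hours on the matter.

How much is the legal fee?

$46,043.00

Flat fee: $35,000.00
Excess hours: 95.9 − 55 = 40.9
Overrun: 40.9 × $270 = $11,043.00
Total: $35,000.00 + $11,043.00 = $46,043.00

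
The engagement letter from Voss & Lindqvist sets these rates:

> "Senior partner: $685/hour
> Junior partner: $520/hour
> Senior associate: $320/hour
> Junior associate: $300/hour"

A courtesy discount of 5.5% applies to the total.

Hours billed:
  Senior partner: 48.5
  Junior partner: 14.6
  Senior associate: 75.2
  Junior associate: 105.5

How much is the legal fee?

Senior partner: 48.5 × $685 = $33,222.50
Junior partner: 14.6 × $520 = $7,592.00
Senior associate: 75.2 × $320 = $24,064.00
Junior associate: 105.5 × $300 = $31,650.00
Subtotal: $96,528.50
Less 5.5% discount: −$5,309.07
Total: $96,528.50 − $5,309.07 = $91,219.43

$91,219.43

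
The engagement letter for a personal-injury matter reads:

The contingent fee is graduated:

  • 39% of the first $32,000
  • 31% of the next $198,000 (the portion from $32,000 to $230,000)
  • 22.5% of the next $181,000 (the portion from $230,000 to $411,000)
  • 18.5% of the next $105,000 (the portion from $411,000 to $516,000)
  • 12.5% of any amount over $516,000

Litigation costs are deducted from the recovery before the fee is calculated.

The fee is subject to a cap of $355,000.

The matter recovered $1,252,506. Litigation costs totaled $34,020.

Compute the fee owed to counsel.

Fee base (net of costs): $1,252,506 − $34,020 = $1,218,486
First $32,000 at 39% = $12,480.00
Next $198,000 at 31% = $61,380.00
Next $181,000 at 22.5% = $40,725.00
Next $105,000 at 18.5% = $19,425.00
Remaining $702,486 at 12.5% = $87,810.75
Fee: $12,480.00 + $61,380.00 + $40,725.00 + $19,425.00 + $87,810.75 = $221,820.75
$221,820.75 is under the $355,000 cap.

$221,820.75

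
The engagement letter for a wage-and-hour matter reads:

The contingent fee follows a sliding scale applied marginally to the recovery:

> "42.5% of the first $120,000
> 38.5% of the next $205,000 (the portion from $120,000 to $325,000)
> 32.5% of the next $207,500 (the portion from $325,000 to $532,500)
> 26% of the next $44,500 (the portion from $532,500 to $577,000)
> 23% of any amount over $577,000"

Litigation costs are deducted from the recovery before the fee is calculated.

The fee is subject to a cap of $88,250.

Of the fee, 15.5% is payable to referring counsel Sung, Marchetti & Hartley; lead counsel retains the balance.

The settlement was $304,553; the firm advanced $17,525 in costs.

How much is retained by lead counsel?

$74,571.25

Fee base (net of costs): $304,553 − $17,525 = $287,028
First $120,000 at 42.5% = $51,000.00
Remaining $167,028 at 38.5% = $64,305.78
Fee: $51,000.00 + $64,305.78 = $115,305.78
$115,305.78 exceeds the $88,250 cap, so the fee is capped at $88,250.00.
Referral share: 15.5% of $88,250.00 = $13,678.75; lead counsel retains $88,250.00 − $13,678.75 = $74,571.25.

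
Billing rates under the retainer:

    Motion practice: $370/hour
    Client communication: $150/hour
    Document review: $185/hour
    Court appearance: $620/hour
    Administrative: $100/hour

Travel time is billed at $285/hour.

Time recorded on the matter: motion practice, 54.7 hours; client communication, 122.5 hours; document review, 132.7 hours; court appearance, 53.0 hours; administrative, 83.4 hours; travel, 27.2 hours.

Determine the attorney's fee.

Motion practice: 54.7 × $370 = $20,239.00
Client communication: 122.5 × $150 = $18,375.00
Document review: 132.7 × $185 = $24,549.50
Court appearance: 53.0 × $620 = $32,860.00
Administrative: 83.4 × $100 = $8,340.00
Subtotal: $20,239.00 + $18,375.00 + $24,549.50 + $32,860.00 + $8,340.00 = $104,363.50
Travel: 27.2 × $285 = $7,752.00
Total: $104,363.50 + $7,752.00 = $112,115.50

$112,115.50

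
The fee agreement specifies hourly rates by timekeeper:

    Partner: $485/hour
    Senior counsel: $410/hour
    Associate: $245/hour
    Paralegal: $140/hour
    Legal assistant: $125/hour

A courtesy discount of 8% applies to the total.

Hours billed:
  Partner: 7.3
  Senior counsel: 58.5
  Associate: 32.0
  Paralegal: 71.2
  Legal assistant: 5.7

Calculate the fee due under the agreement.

$42,362.32

Partner: 7.3 × $485 = $3,540.50
Senior counsel: 58.5 × $410 = $23,985.00
Associate: 32.0 × $245 = $7,840.00
Paralegal: 71.2 × $140 = $9,968.00
Legal assistant: 5.7 × $125 = $712.50
Subtotal: $46,046.00
Less 8% discount: −$3,683.68
Total: $46,046.00 − $3,683.68 = $42,362.32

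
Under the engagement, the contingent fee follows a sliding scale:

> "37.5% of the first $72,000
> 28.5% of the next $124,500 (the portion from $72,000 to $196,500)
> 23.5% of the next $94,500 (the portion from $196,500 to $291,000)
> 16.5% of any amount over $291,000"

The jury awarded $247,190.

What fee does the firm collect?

$74,394.65

First $72,000 at 37.5% = $27,000.00
Next $124,500 at 28.5% = $35,482.50
Remaining $50,690 at 23.5% = $11,912.15
Fee: $27,000.00 + $35,482.50 + $11,912.15 = $74,394.65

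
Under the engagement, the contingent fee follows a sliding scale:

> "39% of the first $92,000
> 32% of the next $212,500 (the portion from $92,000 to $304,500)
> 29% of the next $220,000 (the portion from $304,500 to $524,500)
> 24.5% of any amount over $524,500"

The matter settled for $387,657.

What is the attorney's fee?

$127,995.53

First $92,000 at 39% = $35,880.00
Next $212,500 at 32% = $68,000.00
Remaining $83,157 at 29% = $24,115.53
Fee: $35,880.00 + $68,000.00 + $24,115.53 = $127,995.53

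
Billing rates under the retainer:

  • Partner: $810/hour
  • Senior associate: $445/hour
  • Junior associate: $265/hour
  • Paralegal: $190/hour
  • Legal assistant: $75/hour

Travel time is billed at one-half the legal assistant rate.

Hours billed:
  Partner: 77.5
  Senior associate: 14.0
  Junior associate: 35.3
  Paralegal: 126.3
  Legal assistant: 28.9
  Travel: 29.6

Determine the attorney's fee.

$105,634.00

Partner: 77.5 × $810 = $62,775.00
Senior associate: 14.0 × $445 = $6,230.00
Junior associate: 35.3 × $265 = $9,354.50
Paralegal: 126.3 × $190 = $23,997.00
Legal assistant: 28.9 × $75 = $2,167.50
Subtotal: $62,775.00 + $6,230.00 + $9,354.50 + $23,997.00 + $2,167.50 = $104,524.00
Travel: 29.6 × ($75 ÷ 2) = 29.6 × $37.50 = $1,110.00
Total: $104,524.00 + $1,110.00 = $105,634.00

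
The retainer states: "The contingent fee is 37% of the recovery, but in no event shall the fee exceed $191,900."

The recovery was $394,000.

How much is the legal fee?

37% of $394,000 = $145,780.00
That is under the $191,900 cap.

$145,780.00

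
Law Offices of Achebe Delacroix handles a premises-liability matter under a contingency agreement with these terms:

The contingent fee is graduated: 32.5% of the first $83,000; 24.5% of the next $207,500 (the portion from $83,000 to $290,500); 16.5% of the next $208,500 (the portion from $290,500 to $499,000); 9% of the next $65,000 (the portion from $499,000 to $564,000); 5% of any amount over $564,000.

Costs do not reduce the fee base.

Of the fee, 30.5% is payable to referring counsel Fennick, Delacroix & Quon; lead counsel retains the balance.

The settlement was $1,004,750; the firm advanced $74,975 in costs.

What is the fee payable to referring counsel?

$42,731.26

Fee base is the gross recovery, $1,004,750; costs are reimbursed separately.
First $83,000 at 32.5% = $26,975.00
Next $207,500 at 24.5% = $50,837.50
Next $208,500 at 16.5% = $34,402.50
Next $65,000 at 9% = $5,850.00
Remaining $440,750 at 5% = $22,037.50
Fee: $26,975.00 + $50,837.50 + $34,402.50 + $5,850.00 + $22,037.50 = $140,102.50
Referral share: 30.5% of $140,102.50 = $42,731.26; lead counsel retains $140,102.50 − $42,731.26 = $97,371.24.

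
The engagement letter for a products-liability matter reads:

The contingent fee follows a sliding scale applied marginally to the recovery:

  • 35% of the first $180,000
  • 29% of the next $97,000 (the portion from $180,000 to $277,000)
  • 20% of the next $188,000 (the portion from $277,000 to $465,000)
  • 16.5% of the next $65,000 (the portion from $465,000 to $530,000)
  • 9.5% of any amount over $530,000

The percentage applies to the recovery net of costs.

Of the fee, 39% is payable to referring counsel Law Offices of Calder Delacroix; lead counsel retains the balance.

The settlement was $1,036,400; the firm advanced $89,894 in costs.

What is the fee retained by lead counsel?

$109,204.07

Fee base (net of costs): $1,036,400 − $89,894 = $946,506
First $180,000 at 35% = $63,000.00
Next $97,000 at 29% = $28,130.00
Next $188,000 at 20% = $37,600.00
Next $65,000 at 16.5% = $10,725.00
Remaining $416,506 at 9.5% = $39,568.07
Fee: $63,000.00 + $28,130.00 + $37,600.00 + $10,725.00 + $39,568.07 = $179,023.07
Referral share: 39% of $179,023.07 = $69,819.00; lead counsel retains $179,023.07 − $69,819.00 = $109,204.07.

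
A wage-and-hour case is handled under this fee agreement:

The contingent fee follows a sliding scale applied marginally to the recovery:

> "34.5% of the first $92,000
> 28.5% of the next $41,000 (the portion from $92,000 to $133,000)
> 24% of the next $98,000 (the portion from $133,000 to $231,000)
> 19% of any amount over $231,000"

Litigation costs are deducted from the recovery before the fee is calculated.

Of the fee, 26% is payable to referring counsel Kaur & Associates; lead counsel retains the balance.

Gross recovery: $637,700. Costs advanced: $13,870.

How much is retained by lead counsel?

$104,771.20

Fee base (net of costs): $637,700 − $13,870 = $623,830
First $92,000 at 34.5% = $31,740.00
Next $41,000 at 28.5% = $11,685.00
Next $98,000 at 24% = $23,520.00
Remaining $392,830 at 19% = $74,637.70
Fee: $31,740.00 + $11,685.00 + $23,520.00 + $74,637.70 = $141,582.70
Referral share: 26% of $141,582.70 = $36,811.50; lead counsel retains $141,582.70 − $36,811.50 = $104,771.20.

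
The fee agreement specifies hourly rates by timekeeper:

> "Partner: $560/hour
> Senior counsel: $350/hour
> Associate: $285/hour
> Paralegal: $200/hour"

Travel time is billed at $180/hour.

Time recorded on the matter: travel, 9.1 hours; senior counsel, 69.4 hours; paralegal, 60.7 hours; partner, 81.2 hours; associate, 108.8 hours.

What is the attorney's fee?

Partner: 81.2 × $560 = $45,472.00
Senior counsel: 69.4 × $350 = $24,290.00
Associate: 108.8 × $285 = $31,008.00
Paralegal: 60.7 × $200 = $12,140.00
Subtotal: $45,472.00 + $24,290.00 + $31,008.00 + $12,140.00 = $112,910.00
Travel: 9.1 × $180 = $1,638.00
Total: $112,910.00 + $1,638.00 = $114,548.00

$114,548.00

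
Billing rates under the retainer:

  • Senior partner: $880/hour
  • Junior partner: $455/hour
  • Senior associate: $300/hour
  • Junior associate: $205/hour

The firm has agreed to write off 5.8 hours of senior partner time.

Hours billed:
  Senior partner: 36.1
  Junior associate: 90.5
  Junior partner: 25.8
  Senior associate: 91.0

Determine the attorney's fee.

Senior partner: 36.1 × $880 = $31,768.00
Junior partner: 25.8 × $455 = $11,739.00
Senior associate: 91.0 × $300 = $27,300.00
Junior associate: 90.5 × $205 = $18,552.50
Subtotal: $89,359.50
Write-off: 5.8 × $880 = $5,104.00
Total: $89,359.50 − $5,104.00 = $84,255.50

$84,255.50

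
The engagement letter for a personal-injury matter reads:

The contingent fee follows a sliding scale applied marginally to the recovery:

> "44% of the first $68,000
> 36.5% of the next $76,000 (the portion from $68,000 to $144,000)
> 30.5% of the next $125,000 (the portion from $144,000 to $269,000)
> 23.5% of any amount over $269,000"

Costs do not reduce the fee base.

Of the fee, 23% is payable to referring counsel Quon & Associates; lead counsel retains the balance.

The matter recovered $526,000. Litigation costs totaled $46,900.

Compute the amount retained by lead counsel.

Fee base is the gross recovery, $526,000; costs are reimbursed separately.
First $68,000 at 44% = $29,920.00
Next $76,000 at 36.5% = $27,740.00
Next $125,000 at 30.5% = $38,125.00
Remaining $257,000 at 23.5% = $60,395.00
Fee: $29,920.00 + $27,740.00 + $38,125.00 + $60,395.00 = $156,180.00
Referral share: 23% of $156,180.00 = $35,921.40; lead counsel retains $156,180.00 − $35,921.40 = $120,258.60.

$120,258.60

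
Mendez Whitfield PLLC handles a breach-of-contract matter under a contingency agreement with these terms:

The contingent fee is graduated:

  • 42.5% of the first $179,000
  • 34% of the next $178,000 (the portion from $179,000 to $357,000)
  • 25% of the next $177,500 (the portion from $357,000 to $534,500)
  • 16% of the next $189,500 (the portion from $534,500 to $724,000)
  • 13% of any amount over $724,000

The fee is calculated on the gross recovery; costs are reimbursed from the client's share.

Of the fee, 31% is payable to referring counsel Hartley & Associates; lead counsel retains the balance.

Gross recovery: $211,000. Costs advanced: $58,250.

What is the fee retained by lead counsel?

Fee base is the gross recovery, $211,000; costs are reimbursed separately.
First $179,000 at 42.5% = $76,075.00
Remaining $32,000 at 34% = $10,880.00
Fee: $76,075.00 + $10,880.00 = $86,955.00
Referral share: 31% of $86,955.00 = $26,956.05; lead counsel retains $86,955.00 − $26,956.05 = $59,998.95.

$59,998.95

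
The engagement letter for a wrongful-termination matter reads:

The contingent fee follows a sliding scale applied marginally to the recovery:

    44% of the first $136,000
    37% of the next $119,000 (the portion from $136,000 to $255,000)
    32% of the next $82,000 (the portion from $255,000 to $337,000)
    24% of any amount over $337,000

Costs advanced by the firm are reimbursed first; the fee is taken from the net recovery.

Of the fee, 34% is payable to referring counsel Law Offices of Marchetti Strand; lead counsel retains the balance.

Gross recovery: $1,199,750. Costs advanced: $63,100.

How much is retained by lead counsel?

Fee base (net of costs): $1,199,750 − $63,100 = $1,136,650
First $136,000 at 44% = $59,840.00
Next $119,000 at 37% = $44,030.00
Next $82,000 at 32% = $26,240.00
Remaining $799,650 at 24% = $191,916.00
Fee: $59,840.00 + $44,030.00 + $26,240.00 + $191,916.00 = $322,026.00
Referral share: 34% of $322,026.00 = $109,488.84; lead counsel retains $322,026.00 − $109,488.84 = $212,537.16.

$212,537.16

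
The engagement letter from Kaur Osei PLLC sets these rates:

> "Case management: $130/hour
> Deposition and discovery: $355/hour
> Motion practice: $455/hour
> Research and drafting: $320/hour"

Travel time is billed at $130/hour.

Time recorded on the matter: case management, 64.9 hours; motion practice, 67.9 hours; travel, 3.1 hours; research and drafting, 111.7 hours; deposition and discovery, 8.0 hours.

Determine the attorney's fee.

$78,318.50

Case management: 64.9 × $130 = $8,437.00
Deposition and discovery: 8.0 × $355 = $2,840.00
Motion practice: 67.9 × $455 = $30,894.50
Research and drafting: 111.7 × $320 = $35,744.00
Subtotal: $8,437.00 + $2,840.00 + $30,894.50 + $35,744.00 = $77,915.50
Travel: 3.1 × $130 = $403.00
Total: $77,915.50 + $403.00 = $78,318.50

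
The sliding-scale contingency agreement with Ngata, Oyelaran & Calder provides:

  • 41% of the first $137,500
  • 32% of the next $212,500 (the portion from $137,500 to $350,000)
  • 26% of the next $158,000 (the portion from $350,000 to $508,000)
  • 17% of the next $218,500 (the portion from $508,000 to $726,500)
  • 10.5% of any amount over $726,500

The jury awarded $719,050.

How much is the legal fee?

First $137,500 at 41% = $56,375.00
Next $212,500 at 32% = $68,000.00
Next $158,000 at 26% = $41,080.00
Remaining $211,050 at 17% = $35,878.50
Fee: $56,375.00 + $68,000.00 + $41,080.00 + $35,878.50 = $201,333.50

$201,333.50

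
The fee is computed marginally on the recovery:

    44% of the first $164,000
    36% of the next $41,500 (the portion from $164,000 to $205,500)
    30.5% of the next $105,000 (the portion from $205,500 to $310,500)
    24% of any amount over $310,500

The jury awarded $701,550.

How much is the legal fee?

First $164,000 at 44% = $72,160.00
Next $41,500 at 36% = $14,940.00
Next $105,000 at 30.5% = $32,025.00
Remaining $391,050 at 24% = $93,852.00
Fee: $72,160.00 + $14,940.00 + $32,025.00 + $93,852.00 = $212,977.00

$212,977.00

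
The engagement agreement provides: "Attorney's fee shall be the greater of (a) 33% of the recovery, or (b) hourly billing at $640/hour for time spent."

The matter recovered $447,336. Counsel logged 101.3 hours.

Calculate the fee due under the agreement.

$147,620.88

(a) 33% of $447,336 = $147,620.88
(b) 101.3 × $640 = $64,832.00
The greater is (a): $147,620.88.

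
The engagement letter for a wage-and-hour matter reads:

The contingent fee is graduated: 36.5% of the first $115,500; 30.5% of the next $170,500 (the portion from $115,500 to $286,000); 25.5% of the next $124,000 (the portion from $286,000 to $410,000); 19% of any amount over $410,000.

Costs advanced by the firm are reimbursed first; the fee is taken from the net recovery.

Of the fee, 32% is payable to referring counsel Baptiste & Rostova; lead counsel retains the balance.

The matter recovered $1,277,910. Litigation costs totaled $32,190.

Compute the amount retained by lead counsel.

$193,505.42

Fee base (net of costs): $1,277,910 − $32,190 = $1,245,720
First $115,500 at 36.5% = $42,157.50
Next $170,500 at 30.5% = $52,002.50
Next $124,000 at 25.5% = $31,620.00
Remaining $835,720 at 19% = $158,786.80
Fee: $42,157.50 + $52,002.50 + $31,620.00 + $158,786.80 = $284,566.80
Referral share: 32% of $284,566.80 = $91,061.38; lead counsel retains $284,566.80 − $91,061.38 = $193,505.42.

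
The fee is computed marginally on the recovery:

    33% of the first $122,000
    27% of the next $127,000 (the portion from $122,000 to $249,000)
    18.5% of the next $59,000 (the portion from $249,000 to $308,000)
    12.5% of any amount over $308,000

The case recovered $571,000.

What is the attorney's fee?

$118,340.00

First $122,000 at 33% = $40,260.00
Next $127,000 at 27% = $34,290.00
Next $59,000 at 18.5% = $10,915.00
Remaining $263,000 at 12.5% = $32,875.00
Fee: $40,260.00 + $34,290.00 + $10,915.00 + $32,875.00 = $118,340.00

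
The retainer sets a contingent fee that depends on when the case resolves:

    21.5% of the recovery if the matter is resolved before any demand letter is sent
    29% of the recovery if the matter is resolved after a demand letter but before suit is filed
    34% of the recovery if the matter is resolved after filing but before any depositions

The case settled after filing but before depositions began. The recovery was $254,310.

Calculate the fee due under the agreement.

$86,465.40

The matter settled after filing but before depositions began, so the 34% rate applies.
$254,310 × 34% = $86,465.40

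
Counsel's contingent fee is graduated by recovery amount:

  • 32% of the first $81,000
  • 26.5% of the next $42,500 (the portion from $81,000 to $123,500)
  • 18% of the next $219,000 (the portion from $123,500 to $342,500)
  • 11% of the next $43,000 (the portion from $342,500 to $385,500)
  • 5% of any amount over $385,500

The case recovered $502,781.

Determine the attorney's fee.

First $81,000 at 32% = $25,920.00
Next $42,500 at 26.5% = $11,262.50
Next $219,000 at 18% = $39,420.00
Next $43,000 at 11% = $4,730.00
Remaining $117,281 at 5% = $5,864.05
Fee: $25,920.00 + $11,262.50 + $39,420.00 + $4,730.00 + $5,864.05 = $87,196.55

$87,196.55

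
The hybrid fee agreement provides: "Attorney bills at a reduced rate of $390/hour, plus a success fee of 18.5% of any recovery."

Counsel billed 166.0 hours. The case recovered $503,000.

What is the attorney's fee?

$157,795.00

Hourly: 166.0 × $390 = $64,740.00
Success fee: 18.5% of $503,000 = $93,055.00
Total: $64,740.00 + $93,055.00 = $157,795.00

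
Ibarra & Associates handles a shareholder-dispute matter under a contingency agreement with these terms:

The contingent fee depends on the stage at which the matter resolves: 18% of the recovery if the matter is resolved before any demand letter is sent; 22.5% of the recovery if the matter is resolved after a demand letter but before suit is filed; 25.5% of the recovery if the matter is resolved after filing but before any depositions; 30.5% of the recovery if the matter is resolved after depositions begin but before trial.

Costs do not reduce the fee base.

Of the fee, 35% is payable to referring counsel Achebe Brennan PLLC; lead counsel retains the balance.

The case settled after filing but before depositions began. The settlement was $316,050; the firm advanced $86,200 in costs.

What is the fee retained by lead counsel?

$52,385.29

Fee base is the gross recovery, $316,050; costs are reimbursed separately.
The matter settled after filing but before depositions began, so the 25.5% rate applies.
$316,050 × 25.5% = $80,592.75
Referral share: 35% of $80,592.75 = $28,207.46; lead counsel retains $80,592.75 − $28,207.46 = $52,385.29.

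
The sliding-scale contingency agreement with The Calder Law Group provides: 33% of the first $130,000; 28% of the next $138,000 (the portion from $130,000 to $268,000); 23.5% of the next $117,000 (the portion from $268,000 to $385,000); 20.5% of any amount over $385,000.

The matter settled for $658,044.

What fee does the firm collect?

First $130,000 at 33% = $42,900.00
Next $138,000 at 28% = $38,640.00
Next $117,000 at 23.5% = $27,495.00
Remaining $273,044 at 20.5% = $55,974.02
Fee: $42,900.00 + $38,640.00 + $27,495.00 + $55,974.02 = $165,009.02

$165,009.02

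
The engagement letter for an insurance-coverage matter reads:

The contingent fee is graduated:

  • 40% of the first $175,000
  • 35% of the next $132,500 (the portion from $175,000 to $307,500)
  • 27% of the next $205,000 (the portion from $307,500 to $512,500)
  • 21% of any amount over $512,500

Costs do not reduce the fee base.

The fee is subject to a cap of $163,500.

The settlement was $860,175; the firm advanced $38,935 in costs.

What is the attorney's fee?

Fee base is the gross recovery, $860,175; costs are reimbursed separately.
First $175,000 at 40% = $70,000.00
Next $132,500 at 35% = $46,375.00
Next $205,000 at 27% = $55,350.00
Remaining $347,675 at 21% = $73,011.75
Fee: $70,000.00 + $46,375.00 + $55,350.00 + $73,011.75 = $244,736.75
$244,736.75 exceeds the $163,500 cap, so the fee is capped at $163,500.00.

$163,500.00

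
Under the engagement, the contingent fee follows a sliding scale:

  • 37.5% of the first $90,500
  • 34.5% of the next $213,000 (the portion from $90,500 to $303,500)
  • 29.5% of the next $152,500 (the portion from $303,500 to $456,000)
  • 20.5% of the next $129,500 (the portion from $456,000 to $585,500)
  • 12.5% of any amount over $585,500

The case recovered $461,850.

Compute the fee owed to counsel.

$153,609.25

First $90,500 at 37.5% = $33,937.50
Next $213,000 at 34.5% = $73,485.00
Next $152,500 at 29.5% = $44,987.50
Remaining $5,850 at 20.5% = $1,199.25
Fee: $33,937.50 + $73,485.00 + $44,987.50 + $1,199.25 = $153,609.25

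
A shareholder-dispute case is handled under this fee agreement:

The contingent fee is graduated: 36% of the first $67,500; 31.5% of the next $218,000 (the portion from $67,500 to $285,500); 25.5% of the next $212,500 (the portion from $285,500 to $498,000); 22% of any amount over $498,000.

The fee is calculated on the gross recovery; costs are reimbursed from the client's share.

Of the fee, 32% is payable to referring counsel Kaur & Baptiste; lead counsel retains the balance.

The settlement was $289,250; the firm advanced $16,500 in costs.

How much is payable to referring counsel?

$30,056.40

Fee base is the gross recovery, $289,250; costs are reimbursed separately.
First $67,500 at 36% = $24,300.00
Next $218,000 at 31.5% = $68,670.00
Remaining $3,750 at 25.5% = $956.25
Fee: $24,300.00 + $68,670.00 + $956.25 = $93,926.25
Referral share: 32% of $93,926.25 = $30,056.40; lead counsel retains $93,926.25 − $30,056.40 = $63,869.85.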